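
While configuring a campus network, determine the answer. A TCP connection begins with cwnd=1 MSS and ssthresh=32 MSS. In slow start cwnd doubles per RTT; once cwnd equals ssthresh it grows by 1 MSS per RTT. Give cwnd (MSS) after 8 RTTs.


RTT 0: cwnd = 1 MSS (initial)
RTT 1: cwnd = 2 MSS (slow start, doubled)
RTT 2: cwnd = 4 MSS (slow start, doubled)
RTT 3: cwnd = 8 MSS (slow start, doubled)
RTT 4: cwnd = 16 MSS (slow start, doubled)
RTT 5: cwnd = 32 MSS (slow start, doubled)
RTT 6: cwnd = 33 MSS (congestion avoidance, +1)
RTT 7: cwnd = 34 MSS (congestion avoidance, +1)
RTT 8: cwnd = 35 MSS (congestion avoidance, +1)

35


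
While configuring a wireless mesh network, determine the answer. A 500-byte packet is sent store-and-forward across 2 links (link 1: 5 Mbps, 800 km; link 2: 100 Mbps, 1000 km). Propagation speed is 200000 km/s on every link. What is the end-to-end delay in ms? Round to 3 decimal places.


Packet = 500 bytes = 4000 bits. Store-and-forward: sum (t_trans + t_prop) per link.
Link 1: t_trans = 4000/(5*10^6) s = 0.8000 ms; t_prop = 800/200000 s = 4.0000 ms; subtotal = 4.8000 ms
Link 2: t_trans = 4000/(100*10^6) s = 0.0400 ms; t_prop = 1000/200000 s = 5.0000 ms; subtotal = 5.0400 ms
End-to-end = 4.8000 + 5.0400 = 9.8400 ms -> 9.840 ms (3 dp)

9.840


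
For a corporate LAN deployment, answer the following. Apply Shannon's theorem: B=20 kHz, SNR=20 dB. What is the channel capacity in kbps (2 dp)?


Given: B = 20 kHz, SNR = 20 dB
SNR linear = 10^(20/10) = 100
1 + SNR = 101
log2(101) = 6.6582114828
C = 20 * 1000 * 6.6582114828 = 133164.2297 bps
C = 133.164230 kbps -> 133.16 kbps (2 dp)

133.16


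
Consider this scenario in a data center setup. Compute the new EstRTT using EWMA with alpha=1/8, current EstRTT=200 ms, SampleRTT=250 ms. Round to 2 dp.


Given: EstRTT = 200 ms, SampleRTT = 250 ms, alpha = 1/8
New EstRTT = (1 - alpha) * EstRTT + alpha * SampleRTT
(7/8) * 200 = 175
(1/8) * 250 = 31.25
New EstRTT = 175 + 31.25 = 206.25 ms -> 206.25 ms (2 dp)

206.25


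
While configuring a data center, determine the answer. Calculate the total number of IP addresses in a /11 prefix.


Given: CIDR prefix /11
Host bits = 32 - 11 = 21
Total addresses = 2^21 = 2097152

2097152


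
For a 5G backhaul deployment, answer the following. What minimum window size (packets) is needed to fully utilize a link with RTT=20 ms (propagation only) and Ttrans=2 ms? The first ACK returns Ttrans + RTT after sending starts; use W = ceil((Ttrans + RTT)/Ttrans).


Given: Ttrans = 2 ms, RTT = 20 ms (= 2 * Tprop, Tprop = 10 ms)
Time until first ACK returns = Ttrans + RTT = 2 + 20 = 22 ms
Need W * Ttrans >= Ttrans + RTT  ->  W >= (Ttrans + RTT) / Ttrans
(Ttrans + RTT) / Ttrans = 22 / 2 = 11
W_min = ceil(11) = 11

11


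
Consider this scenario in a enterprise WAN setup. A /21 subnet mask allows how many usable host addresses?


Given: subnet mask /21
Host bits = 32 - 21 = 11
Total addresses = 2^11 = 2048
Usable hosts = 2048 - 2 (network + broadcast) = 2046

2046


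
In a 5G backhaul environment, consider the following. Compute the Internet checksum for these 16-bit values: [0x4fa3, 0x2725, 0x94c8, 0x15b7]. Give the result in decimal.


Given words: [0x4fa3, 0x2725, 0x94c8, 0x15b7]
Step 1: Sum all words
Raw sum = 20387 + 10021 + 38088 + 5559 = 74055
Step 2: Fold carry: (8519 + 1) = 8520
One's complement = ~8520 & 0xFFFF = 57015

57015


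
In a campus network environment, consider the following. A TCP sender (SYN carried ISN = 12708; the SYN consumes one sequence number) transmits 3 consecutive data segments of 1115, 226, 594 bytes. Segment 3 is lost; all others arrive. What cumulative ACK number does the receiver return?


SYN uses sequence number 12708; first data byte = ISN + 1 = 12709.
Segment 1: SEQ = 12709, len = 1115 B, covers [12709, 13823]
Segment 2: SEQ = 13824, len = 226 B, covers [13824, 14049]
Segment 3: SEQ = 14050, len = 594 B, covers [14050, 14643] [LOST]
In-order data received: bytes [12709, 14049] (segments 1..2).
Segment 3 missing -> gap begins at byte 14050.
Cumulative ACK = next expected in-order byte = 12709 + 1115 + 226 = 14050

14050


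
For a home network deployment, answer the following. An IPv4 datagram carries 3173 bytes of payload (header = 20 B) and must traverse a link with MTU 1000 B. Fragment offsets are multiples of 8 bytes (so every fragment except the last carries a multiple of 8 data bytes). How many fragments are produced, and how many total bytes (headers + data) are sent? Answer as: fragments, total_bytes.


Max data per non-final fragment = floor((MTU - header)/8)*8 = floor((1000 - 20)/8)*8 = floor(980/8)*8 = 976 B
Final fragment needs no 8-byte alignment: it can carry up to MTU - header = 980 B
Non-final fragments needed = ceil((payload - 980) / 976) = ceil(2193/976) = ceil(2.2469) = 3
Number of fragments = 3 + 1 = 4
Fragment sizes (data): 3 * 976 B + 245 B (last, 245 <= 980 OK)
Total bytes sent = payload + n_frags * header = 3173 + 4*20 = 3173 + 80 = 3253 B

4, 3253


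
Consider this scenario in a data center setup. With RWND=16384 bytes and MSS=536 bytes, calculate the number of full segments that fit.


Given: RWND = 16384 bytes, MSS = 536 bytes
Full segments = floor(RWND / MSS)
Full segments = floor(16384 / 536)
Full segments = floor(30.5672) = 30

30


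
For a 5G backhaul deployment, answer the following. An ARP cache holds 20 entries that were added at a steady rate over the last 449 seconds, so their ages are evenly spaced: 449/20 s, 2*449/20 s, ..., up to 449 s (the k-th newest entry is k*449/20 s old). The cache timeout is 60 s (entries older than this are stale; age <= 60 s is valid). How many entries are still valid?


Ages are k * 449/20 s for k = 1..20 (spacing = 22.4500 s).
Entry k is valid iff k * 449/20 <= 60 iff k <= 20 * 60 / 449 = 2.6726
n_valid = floor(2.6726) = 2
(n_stale = 20 - 2 = 18)

2


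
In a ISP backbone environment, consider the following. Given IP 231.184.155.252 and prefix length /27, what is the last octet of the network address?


Given: IP = 231.184.155.252, prefix = /27
Subnet mask = 255.255.255.224
Last octet of IP: 252
Last octet of mask: 224
Network last octet = 252 AND 224 = 224

224


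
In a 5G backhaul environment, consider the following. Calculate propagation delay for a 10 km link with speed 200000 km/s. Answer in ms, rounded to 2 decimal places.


Given: distance = 10 km, speed = 200000 km/s
Delay = distance / speed = 10 / 200000 seconds
Delay in ms = 10 * 1000 / 200000
Delay = 0.0500 ms
Rounded to 2 dp = 0.05 ms

0.05


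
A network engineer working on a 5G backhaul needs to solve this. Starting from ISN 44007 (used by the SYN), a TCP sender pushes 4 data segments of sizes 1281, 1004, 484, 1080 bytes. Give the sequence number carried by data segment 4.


The SYN occupies sequence number ISN = 44007, so the first data byte is ISN + 1 = 44008.
SEQ of data segment i = (ISN + 1) + sum of payload sizes of segments 1..i-1.
Segment 1: SEQ = 44008, payload = 1281 bytes
Segment 2: SEQ = 45289, payload = 1004 bytes
Segment 3: SEQ = 46293, payload = 484 bytes
Segment 4: SEQ = 46777, payload = 1080 bytes
SEQ of segment 4 = 44008 + 1281 + 1004 + 484 = 46777

46777


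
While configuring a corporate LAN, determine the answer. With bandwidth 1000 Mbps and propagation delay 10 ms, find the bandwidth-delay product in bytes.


Given: bandwidth = 1000 Mbps, delay = 10 ms
BDP in bits = 1000 * 10^6 * 10 / 1000
BDP in bits = 10000000
BDP in bytes = 10000000 / 8 = 1250000

1250000


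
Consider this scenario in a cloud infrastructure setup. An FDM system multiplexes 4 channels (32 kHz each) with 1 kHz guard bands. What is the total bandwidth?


Given: 4 channels, 32 kHz each, guard = 1 kHz
Channel bandwidth = 4 * 32 = 128 kHz
Guard bands = 3 gaps * 1 kHz = 3 kHz
Total = 128 + 3 = 131 kHz

131


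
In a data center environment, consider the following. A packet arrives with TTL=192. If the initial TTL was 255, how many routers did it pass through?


Given: initial TTL = 255, received TTL = 192
Hops = initial TTL - received TTL
Hops = 255 - 192 = 63

63


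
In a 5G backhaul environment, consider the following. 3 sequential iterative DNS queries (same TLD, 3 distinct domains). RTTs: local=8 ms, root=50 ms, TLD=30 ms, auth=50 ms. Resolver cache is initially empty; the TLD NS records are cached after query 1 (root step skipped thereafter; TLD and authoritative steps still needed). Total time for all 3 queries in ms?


Lookup 1 (cold cache): local + root + TLD + auth = 8 + 50 + 30 + 50 = 138 ms
Lookups 2..3 (TLD NS cached -> skip root; new domain -> still ask TLD and auth): local + TLD + auth = 8 + 30 + 50 = 88 ms each
Remaining 2 lookups: 2 * 88 = 176 ms
Total = 138 + 176 = 314 ms

314


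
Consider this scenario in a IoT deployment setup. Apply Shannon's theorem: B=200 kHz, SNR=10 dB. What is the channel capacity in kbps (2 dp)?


Given: B = 200 kHz, SNR = 10 dB
SNR linear = 10^(10/10) = 10
1 + SNR = 11
log2(11) = 3.4594316186
C = 200 * 1000 * 3.4594316186 = 691886.3237 bps
C = 691.886324 kbps -> 691.89 kbps (2 dp)

691.89


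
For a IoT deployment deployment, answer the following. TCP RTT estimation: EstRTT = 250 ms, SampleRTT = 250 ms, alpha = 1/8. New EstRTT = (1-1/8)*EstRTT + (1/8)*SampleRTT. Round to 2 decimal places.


Given: EstRTT = 250 ms, SampleRTT = 250 ms, alpha = 1/8
New EstRTT = (1 - alpha) * EstRTT + alpha * SampleRTT
(7/8) * 250 = 218.75
(1/8) * 250 = 31.25
New EstRTT = 218.75 + 31.25 = 250 ms -> 250.00 ms (2 dp)

250.00


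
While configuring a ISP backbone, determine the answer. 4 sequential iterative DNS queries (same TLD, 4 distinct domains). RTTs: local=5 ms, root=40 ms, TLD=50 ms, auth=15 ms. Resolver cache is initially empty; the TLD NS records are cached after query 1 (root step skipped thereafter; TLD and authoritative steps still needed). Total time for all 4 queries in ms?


Lookup 1 (cold cache): local + root + TLD + auth = 5 + 40 + 50 + 15 = 110 ms
Lookups 2..4 (TLD NS cached -> skip root; new domain -> still ask TLD and auth): local + TLD + auth = 5 + 50 + 15 = 70 ms each
Remaining 3 lookups: 3 * 70 = 210 ms
Total = 110 + 210 = 320 ms

320


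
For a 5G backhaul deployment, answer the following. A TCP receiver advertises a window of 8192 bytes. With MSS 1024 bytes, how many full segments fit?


Given: RWND = 8192 bytes, MSS = 1024 bytes
Full segments = floor(RWND / MSS)
Full segments = floor(8192 / 1024)
Full segments = floor(8.0) = 8

8


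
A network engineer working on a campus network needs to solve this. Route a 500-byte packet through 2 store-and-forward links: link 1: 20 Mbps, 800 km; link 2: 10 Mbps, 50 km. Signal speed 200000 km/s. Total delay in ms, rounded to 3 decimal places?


Packet = 500 bytes = 4000 bits. Store-and-forward: sum (t_trans + t_prop) per link.
Link 1: t_trans = 4000/(20*10^6) s = 0.2000 ms; t_prop = 800/200000 s = 4.0000 ms; subtotal = 4.2000 ms
Link 2: t_trans = 4000/(10*10^6) s = 0.4000 ms; t_prop = 50/200000 s = 0.2500 ms; subtotal = 0.6500 ms
End-to-end = 4.2000 + 0.6500 = 4.8500 ms -> 4.850 ms (3 dp)

4.850


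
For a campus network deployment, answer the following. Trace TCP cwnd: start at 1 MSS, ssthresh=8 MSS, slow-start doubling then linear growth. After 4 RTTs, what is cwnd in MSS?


RTT 0: cwnd = 1 MSS (initial)
RTT 1: cwnd = 2 MSS (slow start, doubled)
RTT 2: cwnd = 4 MSS (slow start, doubled)
RTT 3: cwnd = 8 MSS (slow start, doubled)
RTT 4: cwnd = 9 MSS (congestion avoidance, +1)

9


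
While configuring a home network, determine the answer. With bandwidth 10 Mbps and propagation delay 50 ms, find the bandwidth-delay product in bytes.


Given: bandwidth = 10 Mbps, delay = 50 ms
BDP in bits = 10 * 10^6 * 50 / 1000
BDP in bits = 500000
BDP in bytes = 500000 / 8 = 62500

62500


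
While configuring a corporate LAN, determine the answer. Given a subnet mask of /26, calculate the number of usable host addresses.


Given: subnet mask /26
Host bits = 32 - 26 = 6
Total addresses = 2^6 = 64
Usable hosts = 64 - 2 (network + broadcast) = 62

62


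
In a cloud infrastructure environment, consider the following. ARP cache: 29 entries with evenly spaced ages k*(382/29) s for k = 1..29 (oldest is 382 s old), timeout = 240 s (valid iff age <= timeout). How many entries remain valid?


Ages are k * 382/29 s for k = 1..29 (spacing = 13.1724 s).
Entry k is valid iff k * 382/29 <= 240 iff k <= 29 * 240 / 382 = 18.2199
n_valid = floor(18.2199) = 18
(n_stale = 29 - 18 = 11)

18


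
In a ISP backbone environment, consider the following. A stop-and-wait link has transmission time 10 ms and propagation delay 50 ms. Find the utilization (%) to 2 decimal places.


Given: Ttrans = 10 ms, Tprop = 50 ms
RTT = 2 * Tprop = 2 * 50 = 100 ms
U = Ttrans / (Ttrans + RTT)
U = 10 / (10 + 100)
U = 10 / 110 = 0.090909
U% = 9.09%

9.09


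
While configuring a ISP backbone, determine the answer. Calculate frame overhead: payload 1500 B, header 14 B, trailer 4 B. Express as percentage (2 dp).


Given: payload = 1500 B, header = 14 B, trailer = 4 B
Overhead bytes = header + trailer = 14 + 4 = 18
Total frame = payload + overhead = 1500 + 18 = 1518
Overhead % = 18 / 1518 * 100 = 1.1858% -> 1.19% (2 dp)

1.19


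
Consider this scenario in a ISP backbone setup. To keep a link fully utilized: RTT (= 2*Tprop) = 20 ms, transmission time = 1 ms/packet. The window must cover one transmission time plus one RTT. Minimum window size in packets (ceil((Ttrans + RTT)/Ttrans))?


Given: Ttrans = 1 ms, RTT = 20 ms (= 2 * Tprop, Tprop = 10 ms)
Time until first ACK returns = Ttrans + RTT = 1 + 20 = 21 ms
Need W * Ttrans >= Ttrans + RTT  ->  W >= (Ttrans + RTT) / Ttrans
(Ttrans + RTT) / Ttrans = 21 / 1 = 21
W_min = ceil(21) = 21

21


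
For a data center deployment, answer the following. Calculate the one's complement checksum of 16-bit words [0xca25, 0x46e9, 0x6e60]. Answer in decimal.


Given words: [0xca25, 0x46e9, 0x6e60]
Step 1: Sum all words
Raw sum = 51749 + 18153 + 28256 = 98158
Step 2: Fold carry: (32622 + 1) = 32623
One's complement = ~32623 & 0xFFFF = 32912

32912


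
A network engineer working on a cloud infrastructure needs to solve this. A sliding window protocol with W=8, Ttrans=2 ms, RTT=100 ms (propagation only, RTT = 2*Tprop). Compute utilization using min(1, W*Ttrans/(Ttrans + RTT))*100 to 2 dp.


Given: W = 8, Ttrans = 2 ms, RTT = 100 ms (= 2 * Tprop, Tprop = 50 ms)
Cycle time = Ttrans + RTT = 2 + 100 = 102 ms (first packet sent until its ACK returns)
W * Ttrans = 8 * 2 = 16 ms of sending per cycle
W * Ttrans / (Ttrans + RTT) = 16 / 102 = 0.156863
U = min(1, 0.156863) = 0.156863
U% = 15.69%

15.69


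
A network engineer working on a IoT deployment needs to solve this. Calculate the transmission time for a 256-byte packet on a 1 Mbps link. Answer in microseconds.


Given: packet = 256 bytes, bandwidth = 1 Mbps
Packet in bits = 256 * 8 = 2048 bits
Bandwidth = 1 * 10^6 = 1000000 bps
Time = 2048 / 1000000 seconds
Time in us = 2048 * 10^6 / 1000000 = 2048

2048


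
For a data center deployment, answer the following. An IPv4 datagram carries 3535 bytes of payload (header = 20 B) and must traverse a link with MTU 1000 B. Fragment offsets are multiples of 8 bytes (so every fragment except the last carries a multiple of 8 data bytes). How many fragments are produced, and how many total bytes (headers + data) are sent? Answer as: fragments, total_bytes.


Max data per non-final fragment = floor((MTU - header)/8)*8 = floor((1000 - 20)/8)*8 = floor(980/8)*8 = 976 B
Final fragment needs no 8-byte alignment: it can carry up to MTU - header = 980 B
Non-final fragments needed = ceil((payload - 980) / 976) = ceil(2555/976) = ceil(2.6178) = 3
Number of fragments = 3 + 1 = 4
Fragment sizes (data): 3 * 976 B + 607 B (last, 607 <= 980 OK)
Total bytes sent = payload + n_frags * header = 3535 + 4*20 = 3535 + 80 = 3615 B

4, 3615


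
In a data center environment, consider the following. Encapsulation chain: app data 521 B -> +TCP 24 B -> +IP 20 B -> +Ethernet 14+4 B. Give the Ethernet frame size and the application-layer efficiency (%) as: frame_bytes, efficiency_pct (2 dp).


TCP segment = 521 + 24 = 545 B
IP packet = 545 + 20 = 565 B
Ethernet frame = 565 + 14 + 4 = 583 B
Efficiency = app / frame = 521 / 583 = 0.893654 = 89.3654% -> 89.37% (2 dp)

583, 89.37


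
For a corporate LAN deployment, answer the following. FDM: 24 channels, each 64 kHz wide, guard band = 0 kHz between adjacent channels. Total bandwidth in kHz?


Given: 24 channels, 64 kHz each, guard = 0 kHz
Channel bandwidth = 24 * 64 = 1536 kHz
Guard bands = 23 gaps * 0 kHz = 0 kHz
Total = 1536 + 0 = 1536 kHz

1536


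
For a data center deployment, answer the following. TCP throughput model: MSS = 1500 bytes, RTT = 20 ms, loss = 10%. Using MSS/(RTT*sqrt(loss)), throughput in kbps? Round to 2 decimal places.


Given: MSS = 1500 bytes, RTT = 20 ms, loss = 10%
RTT in seconds = 20 / 1000 = 0.02
Loss rate = 10% = 0.1
sqrt(loss) = sqrt(0.1) = 0.316227766017
Throughput (bytes/s) = 1500 / (0.02 * 0.316227766017) = 237170.8245
Throughput (kbps) = 237170.8245 * 8 / 1000 = 1897.366596 -> 1897.37 kbps (2 dp)

1897.37


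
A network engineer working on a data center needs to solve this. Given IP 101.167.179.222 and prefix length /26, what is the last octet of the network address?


Given: IP = 101.167.179.222, prefix = /26
Subnet mask = 255.255.255.192
Last octet of IP: 222
Last octet of mask: 192
Network last octet = 222 AND 192 = 192

192


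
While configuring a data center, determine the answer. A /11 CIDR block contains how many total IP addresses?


Given: CIDR prefix /11
Host bits = 32 - 11 = 21
Total addresses = 2^21 = 2097152

2097152


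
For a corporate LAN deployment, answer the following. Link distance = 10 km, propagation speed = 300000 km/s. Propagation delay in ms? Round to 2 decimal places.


Given: distance = 10 km, speed = 300000 km/s
Delay = distance / speed = 10 / 300000 seconds
Delay in ms = 10 * 1000 / 300000
Delay = 0.0333 ms
Rounded to 2 dp = 0.03 ms

0.03


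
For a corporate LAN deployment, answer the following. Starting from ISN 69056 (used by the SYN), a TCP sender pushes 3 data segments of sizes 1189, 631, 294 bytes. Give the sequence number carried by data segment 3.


The SYN occupies sequence number ISN = 69056, so the first data byte is ISN + 1 = 69057.
SEQ of data segment i = (ISN + 1) + sum of payload sizes of segments 1..i-1.
Segment 1: SEQ = 69057, payload = 1189 bytes
Segment 2: SEQ = 70246, payload = 631 bytes
Segment 3: SEQ = 70877, payload = 294 bytes
SEQ of segment 3 = 69057 + 1189 + 631 = 70877

70877


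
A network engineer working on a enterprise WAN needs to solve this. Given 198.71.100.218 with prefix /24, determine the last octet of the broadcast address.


Given: IP = 198.71.100.218, prefix = /24
Host bits = 32 - 24 = 8
Network last octet = 218 AND mask = 0
Host part size = 2^8 - 1 = 255
Broadcast last octet = 0 OR 255 = 255

255


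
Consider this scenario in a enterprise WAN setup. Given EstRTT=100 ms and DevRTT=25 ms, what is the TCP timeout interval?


Given: EstRTT = 100 ms, DevRTT = 25 ms
Timeout = EstRTT + 4 * DevRTT
4 * DevRTT = 4 * 25 = 100
Timeout = 100 + 100 = 200 ms

200


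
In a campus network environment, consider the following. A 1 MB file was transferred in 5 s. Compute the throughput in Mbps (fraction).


Given: file = 1 MB, time = 5 s
File in Mb = 1 * 8 = 8 Mb
Throughput = 8 / 5 Mbps
Throughput = 8/5 Mbps

8/5


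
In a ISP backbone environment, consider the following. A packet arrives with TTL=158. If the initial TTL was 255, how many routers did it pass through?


Given: initial TTL = 255, received TTL = 158
Hops = initial TTL - received TTL
Hops = 255 - 158 = 97

97


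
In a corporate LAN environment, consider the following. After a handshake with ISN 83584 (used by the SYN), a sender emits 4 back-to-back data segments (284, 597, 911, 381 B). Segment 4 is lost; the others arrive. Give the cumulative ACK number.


SYN uses sequence number 83584; first data byte = ISN + 1 = 83585.
Segment 1: SEQ = 83585, len = 284 B, covers [83585, 83868]
Segment 2: SEQ = 83869, len = 597 B, covers [83869, 84465]
Segment 3: SEQ = 84466, len = 911 B, covers [84466, 85376]
Segment 4: SEQ = 85377, len = 381 B, covers [85377, 85757] [LOST]
In-order data received: bytes [83585, 85376] (segments 1..3).
Segment 4 missing -> gap begins at byte 85377.
Cumulative ACK = next expected in-order byte = 83585 + 284 + 597 + 911 = 85377

85377


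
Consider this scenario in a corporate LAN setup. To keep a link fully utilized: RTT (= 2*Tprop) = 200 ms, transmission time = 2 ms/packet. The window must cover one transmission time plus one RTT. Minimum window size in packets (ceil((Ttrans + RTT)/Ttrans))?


Given: Ttrans = 2 ms, RTT = 200 ms (= 2 * Tprop, Tprop = 100 ms)
Time until first ACK returns = Ttrans + RTT = 2 + 200 = 202 ms
Need W * Ttrans >= Ttrans + RTT  ->  W >= (Ttrans + RTT) / Ttrans
(Ttrans + RTT) / Ttrans = 202 / 2 = 101
W_min = ceil(101) = 101

101


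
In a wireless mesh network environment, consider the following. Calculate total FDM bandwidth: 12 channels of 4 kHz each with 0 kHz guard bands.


Given: 12 channels, 4 kHz each, guard = 0 kHz
Channel bandwidth = 12 * 4 = 48 kHz
Guard bands = 11 gaps * 0 kHz = 0 kHz
Total = 48 + 0 = 48 kHz

48


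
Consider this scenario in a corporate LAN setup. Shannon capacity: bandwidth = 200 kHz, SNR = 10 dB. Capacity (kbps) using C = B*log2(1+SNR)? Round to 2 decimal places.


Given: B = 200 kHz, SNR = 10 dB
SNR linear = 10^(10/10) = 10
1 + SNR = 11
log2(11) = 3.4594316186
C = 200 * 1000 * 3.4594316186 = 691886.3237 bps
C = 691.886324 kbps -> 691.89 kbps (2 dp)

691.89


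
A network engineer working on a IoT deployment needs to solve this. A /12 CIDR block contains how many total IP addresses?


Given: CIDR prefix /12
Host bits = 32 - 12 = 20
Total addresses = 2^20 = 1048576

1048576


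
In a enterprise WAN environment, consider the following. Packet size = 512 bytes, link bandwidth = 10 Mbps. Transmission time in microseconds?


Given: packet = 512 bytes, bandwidth = 10 Mbps
Packet in bits = 512 * 8 = 4096 bits
Bandwidth = 10 * 10^6 = 10000000 bps
Time = 4096 / 10000000 seconds
Time in us = 4096 * 10^6 / 10000000 = 409.6

409.6


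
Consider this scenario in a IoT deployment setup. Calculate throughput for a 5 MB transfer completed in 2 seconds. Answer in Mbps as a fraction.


Given: file = 5 MB, time = 2 s
File in Mb = 5 * 8 = 40 Mb
Throughput = 40 / 2 Mbps
Throughput = 20 Mbps

20


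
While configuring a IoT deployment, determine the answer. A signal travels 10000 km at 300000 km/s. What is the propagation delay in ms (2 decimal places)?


Given: distance = 10000 km, speed = 300000 km/s
Delay = distance / speed = 10000 / 300000 seconds
Delay in ms = 10000 * 1000 / 300000
Delay = 33.3333 ms
Rounded to 2 dp = 33.33 ms

33.33


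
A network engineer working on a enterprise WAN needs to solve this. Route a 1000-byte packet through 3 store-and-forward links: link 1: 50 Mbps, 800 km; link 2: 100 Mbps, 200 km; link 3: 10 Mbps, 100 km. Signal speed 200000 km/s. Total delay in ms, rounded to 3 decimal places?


Packet = 1000 bytes = 8000 bits. Store-and-forward: sum (t_trans + t_prop) per link.
Link 1: t_trans = 8000/(50*10^6) s = 0.1600 ms; t_prop = 800/200000 s = 4.0000 ms; subtotal = 4.1600 ms
Link 2: t_trans = 8000/(100*10^6) s = 0.0800 ms; t_prop = 200/200000 s = 1.0000 ms; subtotal = 1.0800 ms
Link 3: t_trans = 8000/(10*10^6) s = 0.8000 ms; t_prop = 100/200000 s = 0.5000 ms; subtotal = 1.3000 ms
End-to-end = 4.1600 + 1.0800 + 1.3000 = 6.5400 ms -> 6.540 ms (3 dp)

6.540


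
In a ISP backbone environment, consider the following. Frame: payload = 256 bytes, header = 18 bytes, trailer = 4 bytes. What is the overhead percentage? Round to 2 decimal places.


Given: payload = 256 B, header = 18 B, trailer = 4 B
Overhead bytes = header + trailer = 18 + 4 = 22
Total frame = payload + overhead = 256 + 22 = 278
Overhead % = 22 / 278 * 100 = 7.9137% -> 7.91% (2 dp)

7.91


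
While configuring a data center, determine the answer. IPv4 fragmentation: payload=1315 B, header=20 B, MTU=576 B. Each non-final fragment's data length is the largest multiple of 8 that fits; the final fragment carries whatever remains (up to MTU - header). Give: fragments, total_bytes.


Max data per non-final fragment = floor((MTU - header)/8)*8 = floor((576 - 20)/8)*8 = floor(556/8)*8 = 552 B
Final fragment needs no 8-byte alignment: it can carry up to MTU - header = 556 B
Non-final fragments needed = ceil((payload - 556) / 552) = ceil(759/552) = ceil(1.3750) = 2
Number of fragments = 2 + 1 = 3
Fragment sizes (data): 2 * 552 B + 211 B (last, 211 <= 556 OK)
Total bytes sent = payload + n_frags * header = 1315 + 3*20 = 1315 + 60 = 1375 B

3, 1375


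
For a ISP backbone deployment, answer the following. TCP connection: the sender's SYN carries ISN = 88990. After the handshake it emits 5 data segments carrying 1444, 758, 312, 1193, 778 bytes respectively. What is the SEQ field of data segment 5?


The SYN occupies sequence number ISN = 88990, so the first data byte is ISN + 1 = 88991.
SEQ of data segment i = (ISN + 1) + sum of payload sizes of segments 1..i-1.
Segment 1: SEQ = 88991, payload = 1444 bytes
Segment 2: SEQ = 90435, payload = 758 bytes
Segment 3: SEQ = 91193, payload = 312 bytes
Segment 4: SEQ = 91505, payload = 1193 bytes
Segment 5: SEQ = 92698, payload = 778 bytes
SEQ of segment 5 = 88991 + 1444 + 758 + 312 + 1193 = 92698

92698


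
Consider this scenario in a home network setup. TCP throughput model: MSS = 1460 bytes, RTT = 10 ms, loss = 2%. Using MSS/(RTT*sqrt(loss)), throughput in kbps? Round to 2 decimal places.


Given: MSS = 1460 bytes, RTT = 10 ms, loss = 2%
RTT in seconds = 10 / 1000 = 0.01
Loss rate = 2% = 0.02
sqrt(loss) = sqrt(0.02) = 0.141421356237
Throughput (bytes/s) = 1460 / (0.01 * 0.141421356237) = 1032375.9005
Throughput (kbps) = 1032375.9005 * 8 / 1000 = 8259.007204 -> 8259.01 kbps (2 dp)

8259.01


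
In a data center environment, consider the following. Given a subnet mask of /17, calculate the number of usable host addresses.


Given: subnet mask /17
Host bits = 32 - 17 = 15
Total addresses = 2^15 = 32768
Usable hosts = 32768 - 2 (network + broadcast) = 32766

32766


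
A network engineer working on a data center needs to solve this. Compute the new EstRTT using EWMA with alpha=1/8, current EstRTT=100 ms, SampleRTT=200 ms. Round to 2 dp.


Given: EstRTT = 100 ms, SampleRTT = 200 ms, alpha = 1/8
New EstRTT = (1 - alpha) * EstRTT + alpha * SampleRTT
(7/8) * 100 = 87.5
(1/8) * 200 = 25
New EstRTT = 87.5 + 25 = 112.5 ms -> 112.50 ms (2 dp)

112.50


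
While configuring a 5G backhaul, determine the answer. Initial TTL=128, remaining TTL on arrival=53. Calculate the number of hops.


Given: initial TTL = 128, received TTL = 53
Hops = initial TTL - received TTL
Hops = 128 - 53 = 75

75


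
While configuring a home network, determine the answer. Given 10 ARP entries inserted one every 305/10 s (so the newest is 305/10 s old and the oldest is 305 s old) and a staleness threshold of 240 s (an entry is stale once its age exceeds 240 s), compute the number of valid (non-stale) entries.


Ages are k * 305/10 s for k = 1..10 (spacing = 30.5000 s).
Entry k is valid iff k * 305/10 <= 240 iff k <= 10 * 240 / 305 = 7.8689
n_valid = floor(7.8689) = 7
(n_stale = 10 - 7 = 3)

7


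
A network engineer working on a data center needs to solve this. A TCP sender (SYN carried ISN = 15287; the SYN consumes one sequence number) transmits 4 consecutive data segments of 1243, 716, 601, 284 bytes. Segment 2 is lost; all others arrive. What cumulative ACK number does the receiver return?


SYN uses sequence number 15287; first data byte = ISN + 1 = 15288.
Segment 1: SEQ = 15288, len = 1243 B, covers [15288, 16530]
Segment 2: SEQ = 16531, len = 716 B, covers [16531, 17246] [LOST]
Segment 3: SEQ = 17247, len = 601 B, covers [17247, 17847]
Segment 4: SEQ = 17848, len = 284 B, covers [17848, 18131]
In-order data received: bytes [15288, 16530] (segments 1..1).
Segment 2 missing -> gap begins at byte 16531; later segments buffered out of order.
Cumulative ACK = next expected in-order byte = 15288 + 1243 = 16531

16531


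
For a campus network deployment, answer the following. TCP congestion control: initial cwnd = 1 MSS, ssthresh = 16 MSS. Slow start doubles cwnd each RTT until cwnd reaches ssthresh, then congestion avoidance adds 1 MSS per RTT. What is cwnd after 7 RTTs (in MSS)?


RTT 0: cwnd = 1 MSS (initial)
RTT 1: cwnd = 2 MSS (slow start, doubled)
RTT 2: cwnd = 4 MSS (slow start, doubled)
RTT 3: cwnd = 8 MSS (slow start, doubled)
RTT 4: cwnd = 16 MSS (slow start, doubled)
RTT 5: cwnd = 17 MSS (congestion avoidance, +1)
RTT 6: cwnd = 18 MSS (congestion avoidance, +1)
RTT 7: cwnd = 19 MSS (congestion avoidance, +1)

19


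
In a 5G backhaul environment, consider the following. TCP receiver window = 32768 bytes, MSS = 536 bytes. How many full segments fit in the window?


Given: RWND = 32768 bytes, MSS = 536 bytes
Full segments = floor(RWND / MSS)
Full segments = floor(32768 / 536)
Full segments = floor(61.1343) = 61

61


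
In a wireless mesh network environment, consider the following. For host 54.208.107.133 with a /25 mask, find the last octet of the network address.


Given: IP = 54.208.107.133, prefix = /25
Subnet mask = 255.255.255.128
Last octet of IP: 133
Last octet of mask: 128
Network last octet = 133 AND 128 = 128

128


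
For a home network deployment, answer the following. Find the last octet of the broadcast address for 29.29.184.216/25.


Given: IP = 29.29.184.216, prefix = /25
Host bits = 32 - 25 = 7
Network last octet = 216 AND mask = 128
Host part size = 2^7 - 1 = 127
Broadcast last octet = 128 OR 127 = 255

255


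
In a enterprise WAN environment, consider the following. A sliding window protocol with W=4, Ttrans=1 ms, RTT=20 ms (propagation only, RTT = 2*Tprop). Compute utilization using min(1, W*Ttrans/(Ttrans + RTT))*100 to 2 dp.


Given: W = 4, Ttrans = 1 ms, RTT = 20 ms (= 2 * Tprop, Tprop = 10 ms)
Cycle time = Ttrans + RTT = 1 + 20 = 21 ms (first packet sent until its ACK returns)
W * Ttrans = 4 * 1 = 4 ms of sending per cycle
W * Ttrans / (Ttrans + RTT) = 4 / 21 = 0.190476
U = min(1, 0.190476) = 0.190476
U% = 19.05%

19.05


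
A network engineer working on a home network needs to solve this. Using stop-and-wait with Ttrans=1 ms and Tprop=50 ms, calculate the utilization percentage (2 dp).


Given: Ttrans = 1 ms, Tprop = 50 ms
RTT = 2 * Tprop = 2 * 50 = 100 ms
U = Ttrans / (Ttrans + RTT)
U = 1 / (1 + 100)
U = 1 / 101 = 0.009901
U% = 0.99%

0.99


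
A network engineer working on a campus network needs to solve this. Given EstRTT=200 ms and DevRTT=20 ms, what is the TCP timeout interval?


Given: EstRTT = 200 ms, DevRTT = 20 ms
Timeout = EstRTT + 4 * DevRTT
4 * DevRTT = 4 * 20 = 80
Timeout = 200 + 80 = 280 ms

280


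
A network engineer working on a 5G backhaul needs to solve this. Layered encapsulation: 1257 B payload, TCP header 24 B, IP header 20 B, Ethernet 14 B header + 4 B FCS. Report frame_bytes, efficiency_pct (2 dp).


TCP segment = 1257 + 24 = 1281 B
IP packet = 1281 + 20 = 1301 B
Ethernet frame = 1301 + 14 + 4 = 1319 B
Efficiency = app / frame = 1257 / 1319 = 0.952995 = 95.2995% -> 95.30% (2 dp)

1319, 95.30


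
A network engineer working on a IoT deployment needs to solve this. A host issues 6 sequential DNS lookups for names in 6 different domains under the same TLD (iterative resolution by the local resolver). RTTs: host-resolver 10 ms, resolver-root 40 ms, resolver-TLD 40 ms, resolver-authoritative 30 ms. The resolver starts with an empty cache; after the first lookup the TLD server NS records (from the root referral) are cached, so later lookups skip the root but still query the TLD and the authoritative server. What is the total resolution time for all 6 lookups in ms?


Lookup 1 (cold cache): local + root + TLD + auth = 10 + 40 + 40 + 30 = 120 ms
Lookups 2..6 (TLD NS cached -> skip root; new domain -> still ask TLD and auth): local + TLD + auth = 10 + 40 + 30 = 80 ms each
Remaining 5 lookups: 5 * 80 = 400 ms
Total = 120 + 400 = 520 ms

520


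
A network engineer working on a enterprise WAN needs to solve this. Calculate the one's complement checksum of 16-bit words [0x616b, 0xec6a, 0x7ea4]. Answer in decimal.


Given words: [0x616b, 0xec6a, 0x7ea4]
Step 1: Sum all words
Raw sum = 24939 + 60522 + 32420 = 117881
Step 2: Fold carry: (52345 + 1) = 52346
One's complement = ~52346 & 0xFFFF = 13189

13189


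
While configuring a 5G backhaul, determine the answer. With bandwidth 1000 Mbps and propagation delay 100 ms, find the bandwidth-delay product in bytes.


Given: bandwidth = 1000 Mbps, delay = 100 ms
BDP in bits = 1000 * 10^6 * 100 / 1000
BDP in bits = 100000000
BDP in bytes = 100000000 / 8 = 12500000

12500000


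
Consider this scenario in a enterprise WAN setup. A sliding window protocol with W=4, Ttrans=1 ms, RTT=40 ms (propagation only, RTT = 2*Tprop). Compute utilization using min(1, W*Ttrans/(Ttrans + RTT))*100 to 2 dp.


Given: W = 4, Ttrans = 1 ms, RTT = 40 ms (= 2 * Tprop, Tprop = 20 ms)
Cycle time = Ttrans + RTT = 1 + 40 = 41 ms (first packet sent until its ACK returns)
W * Ttrans = 4 * 1 = 4 ms of sending per cycle
W * Ttrans / (Ttrans + RTT) = 4 / 41 = 0.097561
U = min(1, 0.097561) = 0.097561
U% = 9.76%

9.76


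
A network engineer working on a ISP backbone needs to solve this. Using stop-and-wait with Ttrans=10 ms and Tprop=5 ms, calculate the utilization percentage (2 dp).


Given: Ttrans = 10 ms, Tprop = 5 ms
RTT = 2 * Tprop = 2 * 5 = 10 ms
U = Ttrans / (Ttrans + RTT)
U = 10 / (10 + 10)
U = 10 / 20 = 0.5
U% = 50.00%

50.00


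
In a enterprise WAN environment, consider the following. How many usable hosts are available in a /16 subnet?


Given: subnet mask /16
Host bits = 32 - 16 = 16
Total addresses = 2^16 = 65536
Usable hosts = 65536 - 2 (network + broadcast) = 65534

65534


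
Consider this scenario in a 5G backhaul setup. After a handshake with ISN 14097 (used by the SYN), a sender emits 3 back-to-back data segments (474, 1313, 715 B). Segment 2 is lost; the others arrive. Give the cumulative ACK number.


SYN uses sequence number 14097; first data byte = ISN + 1 = 14098.
Segment 1: SEQ = 14098, len = 474 B, covers [14098, 14571]
Segment 2: SEQ = 14572, len = 1313 B, covers [14572, 15884] [LOST]
Segment 3: SEQ = 15885, len = 715 B, covers [15885, 16599]
In-order data received: bytes [14098, 14571] (segments 1..1).
Segment 2 missing -> gap begins at byte 14572; later segments buffered out of order.
Cumulative ACK = next expected in-order byte = 14098 + 474 = 14572

14572


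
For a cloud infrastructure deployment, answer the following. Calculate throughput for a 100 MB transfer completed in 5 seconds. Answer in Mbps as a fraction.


Given: file = 100 MB, time = 5 s
File in Mb = 100 * 8 = 800 Mb
Throughput = 800 / 5 Mbps
Throughput = 160 Mbps

160


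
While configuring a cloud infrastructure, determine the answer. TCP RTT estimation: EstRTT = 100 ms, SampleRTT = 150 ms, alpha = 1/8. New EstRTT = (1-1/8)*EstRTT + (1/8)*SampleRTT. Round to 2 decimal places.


Given: EstRTT = 100 ms, SampleRTT = 150 ms, alpha = 1/8
New EstRTT = (1 - alpha) * EstRTT + alpha * SampleRTT
(7/8) * 100 = 87.5
(1/8) * 150 = 18.75
New EstRTT = 87.5 + 18.75 = 106.25 ms -> 106.25 ms (2 dp)

106.25


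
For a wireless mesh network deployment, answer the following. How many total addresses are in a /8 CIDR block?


Given: CIDR prefix /8
Host bits = 32 - 8 = 24
Total addresses = 2^24 = 16777216

16777216


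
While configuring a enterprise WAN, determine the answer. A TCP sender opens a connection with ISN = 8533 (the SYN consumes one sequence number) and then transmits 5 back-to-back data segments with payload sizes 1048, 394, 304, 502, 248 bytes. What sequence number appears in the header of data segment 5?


The SYN occupies sequence number ISN = 8533, so the first data byte is ISN + 1 = 8534.
SEQ of data segment i = (ISN + 1) + sum of payload sizes of segments 1..i-1.
Segment 1: SEQ = 8534, payload = 1048 bytes
Segment 2: SEQ = 9582, payload = 394 bytes
Segment 3: SEQ = 9976, payload = 304 bytes
Segment 4: SEQ = 10280, payload = 502 bytes
Segment 5: SEQ = 10782, payload = 248 bytes
SEQ of segment 5 = 8534 + 1048 + 394 + 304 + 502 = 10782

10782


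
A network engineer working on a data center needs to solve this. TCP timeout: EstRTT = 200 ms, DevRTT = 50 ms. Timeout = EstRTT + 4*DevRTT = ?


Given: EstRTT = 200 ms, DevRTT = 50 ms
Timeout = EstRTT + 4 * DevRTT
4 * DevRTT = 4 * 50 = 200
Timeout = 200 + 200 = 400 ms

400


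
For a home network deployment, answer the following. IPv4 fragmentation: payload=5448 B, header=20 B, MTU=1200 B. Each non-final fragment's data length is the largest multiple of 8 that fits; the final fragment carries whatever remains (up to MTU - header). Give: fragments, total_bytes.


Max data per non-final fragment = floor((MTU - header)/8)*8 = floor((1200 - 20)/8)*8 = floor(1180/8)*8 = 1176 B
Final fragment needs no 8-byte alignment: it can carry up to MTU - header = 1180 B
Non-final fragments needed = ceil((payload - 1180) / 1176) = ceil(4268/1176) = ceil(3.6293) = 4
Number of fragments = 4 + 1 = 5
Fragment sizes (data): 4 * 1176 B + 744 B (last, 744 <= 1180 OK)
Total bytes sent = payload + n_frags * header = 5448 + 5*20 = 5448 + 100 = 5548 B

5, 5548


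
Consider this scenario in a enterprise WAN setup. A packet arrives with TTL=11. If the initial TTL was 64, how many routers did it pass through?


Given: initial TTL = 64, received TTL = 11
Hops = initial TTL - received TTL
Hops = 64 - 11 = 53

53


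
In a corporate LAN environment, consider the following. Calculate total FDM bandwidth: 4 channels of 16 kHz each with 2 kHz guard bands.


Given: 4 channels, 16 kHz each, guard = 2 kHz
Channel bandwidth = 4 * 16 = 64 kHz
Guard bands = 3 gaps * 2 kHz = 6 kHz
Total = 64 + 6 = 70 kHz

70


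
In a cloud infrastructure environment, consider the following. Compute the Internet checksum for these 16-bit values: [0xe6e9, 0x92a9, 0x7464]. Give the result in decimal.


Given words: [0xe6e9, 0x92a9, 0x7464]
Step 1: Sum all words
Raw sum = 59113 + 37545 + 29796 = 126454
Step 2: Fold carry: (60918 + 1) = 60919
One's complement = ~60919 & 0xFFFF = 4616

4616


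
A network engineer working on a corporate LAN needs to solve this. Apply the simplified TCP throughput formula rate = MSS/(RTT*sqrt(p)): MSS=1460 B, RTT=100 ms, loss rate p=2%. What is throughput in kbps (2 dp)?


Given: MSS = 1460 bytes, RTT = 100 ms, loss = 2%
RTT in seconds = 100 / 1000 = 0.1
Loss rate = 2% = 0.02
sqrt(loss) = sqrt(0.02) = 0.141421356237
Throughput (bytes/s) = 1460 / (0.1 * 0.141421356237) = 103237.5901
Throughput (kbps) = 103237.5901 * 8 / 1000 = 825.900720 -> 825.90 kbps (2 dp)

825.90


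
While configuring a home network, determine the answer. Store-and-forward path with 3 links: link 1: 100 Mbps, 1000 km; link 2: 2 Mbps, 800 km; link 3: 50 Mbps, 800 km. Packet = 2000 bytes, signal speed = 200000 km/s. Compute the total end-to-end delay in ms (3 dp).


Packet = 2000 bytes = 16000 bits. Store-and-forward: sum (t_trans + t_prop) per link.
Link 1: t_trans = 16000/(100*10^6) s = 0.1600 ms; t_prop = 1000/200000 s = 5.0000 ms; subtotal = 5.1600 ms
Link 2: t_trans = 16000/(2*10^6) s = 8.0000 ms; t_prop = 800/200000 s = 4.0000 ms; subtotal = 12.0000 ms
Link 3: t_trans = 16000/(50*10^6) s = 0.3200 ms; t_prop = 800/200000 s = 4.0000 ms; subtotal = 4.3200 ms
End-to-end = 5.1600 + 12.0000 + 4.3200 = 21.4800 ms -> 21.480 ms (3 dp)

21.480


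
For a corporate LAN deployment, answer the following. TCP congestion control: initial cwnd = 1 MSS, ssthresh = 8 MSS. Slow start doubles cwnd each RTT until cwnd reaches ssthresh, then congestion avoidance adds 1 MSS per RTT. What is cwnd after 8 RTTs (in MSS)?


RTT 0: cwnd = 1 MSS (initial)
RTT 1: cwnd = 2 MSS (slow start, doubled)
RTT 2: cwnd = 4 MSS (slow start, doubled)
RTT 3: cwnd = 8 MSS (slow start, doubled)
RTT 4: cwnd = 9 MSS (congestion avoidance, +1)
RTT 5: cwnd = 10 MSS (congestion avoidance, +1)
RTT 6: cwnd = 11 MSS (congestion avoidance, +1)
RTT 7: cwnd = 12 MSS (congestion avoidance, +1)
RTT 8: cwnd = 13 MSS (congestion avoidance, +1)

13
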